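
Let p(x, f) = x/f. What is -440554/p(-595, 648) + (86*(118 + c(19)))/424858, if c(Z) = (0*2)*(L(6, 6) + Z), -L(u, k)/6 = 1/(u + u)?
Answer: 8663431401514/18056465 ≈ 4.7980e+5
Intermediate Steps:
L(u, k) = -3/u (L(u, k) = -6/(u + u) = -6*1/(2*u) = -3/u)
c(Z) = 0 (c(Z) = (0*2)*(-3/6 + Z) = 0*(-3*⅙ + Z) = 0*(-½ + Z) = 0)
-440554/p(-595, 648) + (86*(118 + c(19)))/424858 = -440554/((-595/648)) + (86*(118 + 0))/424858 = -440554/((-595*1/648)) + (86*118)*(1/424858) = -440554/(-595/648) + 10148*(1/424858) = -440554*(-648/595) + 5074/212429 = 285478992/595 + 5074/212429 = 8663431401514/18056465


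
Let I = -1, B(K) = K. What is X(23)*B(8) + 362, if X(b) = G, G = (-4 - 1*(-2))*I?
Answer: 378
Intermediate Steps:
G = 2 (G = (-4 - 1*(-2))*(-1) = (-4 + 2)*(-1) = -2*(-1) = 2)
X(b) = 2
X(23)*B(8) + 362 = 2*8 + 362 = 16 + 362 = 378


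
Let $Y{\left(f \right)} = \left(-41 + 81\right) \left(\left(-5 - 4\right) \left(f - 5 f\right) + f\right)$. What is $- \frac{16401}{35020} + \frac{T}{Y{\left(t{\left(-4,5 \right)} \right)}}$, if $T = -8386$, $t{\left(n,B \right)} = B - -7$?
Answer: $- \frac{14623987}{15548880} \approx -0.94052$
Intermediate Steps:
$t{\left(n,B \right)} = 7 + B$ ($t{\left(n,B \right)} = B + 7 = 7 + B$)
$Y{\left(f \right)} = 1480 f$ ($Y{\left(f \right)} = 40 \left(- 9 \left(- 4 f\right) + f\right) = 40 \left(36 f + f\right) = 40 \cdot 37 f = 1480 f$)
$- \frac{16401}{35020} + \frac{T}{Y{\left(t{\left(-4,5 \right)} \right)}} = - \frac{16401}{35020} - \frac{8386}{1480 \left(7 + 5\right)} = \left(-16401\right) \frac{1}{35020} - \frac{8386}{1480 \cdot 12} = - \frac{16401}{35020} - \frac{8386}{17760} = - \frac{16401}{35020} - \frac{4193}{8880} = - \frac{14623987}{15548880}$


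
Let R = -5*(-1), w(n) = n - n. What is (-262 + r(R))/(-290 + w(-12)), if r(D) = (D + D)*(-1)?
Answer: 136/145 ≈ 0.93793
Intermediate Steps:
w(n) = 0
R = 5
r(D) = -2*D (r(D) = (2*D)*(-1) = -2*D)
(-262 + r(R))/(-290 + w(-12)) = (-262 - 2*5)/(-290 + 0) = (-262 - 10)/(-290) = -272*(-1/290) = 136/145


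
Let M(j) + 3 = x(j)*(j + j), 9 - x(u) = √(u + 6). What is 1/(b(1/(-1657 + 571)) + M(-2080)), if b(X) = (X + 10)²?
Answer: -51943202232705612/51864329794078435813609 - 5786455687234560*I*√2074/51864329794078435813609 ≈ -1.0015e-6 - 5.081e-6*I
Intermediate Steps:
x(u) = 9 - √(6 + u) (x(u) = 9 - √(u + 6) = 9 - √(6 + u))
b(X) = (10 + X)²
M(j) = -3 + 2*j*(9 - √(6 + j)) (M(j) = -3 + (9 - √(6 + j))*(j + j) = -3 + (9 - √(6 + j))*(2*j) = -3 + 2*j*(9 - √(6 + j)))
1/(b(1/(-1657 + 571)) + M(-2080)) = 1/((10 + 1/(-1657 + 571))² + (-3 - 2*(-2080)*(-9 + √(6 - 2080)))) = 1/((10 + 1/(-1086))² + (-3 - 2*(-2080)*(-9 + √(-2074)))) = 1/((10 - 1/1086)² + (-3 - 2*(-2080)*(-9 + I*√2074))) = 1/((10859/1086)² + (-3 + (-37440 + 4160*I*√2074))) = 1/(117917881/1179396 + (-37443 + 4160*I*√2074)) = 1/(-44042206547/1179396 + 4160*I*√2074)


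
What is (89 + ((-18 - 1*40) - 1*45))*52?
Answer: -728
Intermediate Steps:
(89 + ((-18 - 1*40) - 1*45))*52 = (89 + ((-18 - 40) - 45))*52 = (89 + (-58 - 45))*52 = (89 - 103)*52 = -14*52 = -728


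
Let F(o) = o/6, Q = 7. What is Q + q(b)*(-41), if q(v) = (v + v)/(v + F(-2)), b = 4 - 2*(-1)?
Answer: -1357/17 ≈ -79.823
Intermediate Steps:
F(o) = o/6 (F(o) = o*(⅙) = o/6)
b = 6 (b = 4 + 2 = 6)
q(v) = 2*v/(-⅓ + v) (q(v) = (v + v)/(v + (⅙)*(-2)) = (2*v)/(v - ⅓) = (2*v)/(-⅓ + v) = 2*v/(-⅓ + v))
Q + q(b)*(-41) = 7 + (6*6/(-1 + 3*6))*(-41) = 7 + (6*6/(-1 + 18))*(-41) = 7 + (6*6/17)*(-41) = 7 + (6*6*(1/17))*(-41) = 7 + (36/17)*(-41) = 7 - 1476/17 = -1357/17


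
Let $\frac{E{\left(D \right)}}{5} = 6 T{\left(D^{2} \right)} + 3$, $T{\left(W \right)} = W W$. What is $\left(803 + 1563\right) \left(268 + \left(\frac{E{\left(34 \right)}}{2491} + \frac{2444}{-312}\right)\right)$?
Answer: $\frac{289159531843}{7473} \approx 3.8694 \cdot 10^{7}$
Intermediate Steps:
$T{\left(W \right)} = W^{2}$
$E{\left(D \right)} = 15 + 30 D^{4}$ ($E{\left(D \right)} = 5 \left(6 \left(D^{2}\right)^{2} + 3\right) = 5 \left(6 D^{4} + 3\right) = 5 \left(3 + 6 D^{4}\right) = 15 + 30 D^{4}$)
$\left(803 + 1563\right) \left(268 + \left(\frac{E{\left(34 \right)}}{2491} + \frac{2444}{-312}\right)\right) = \left(803 + 1563\right) \left(268 + \left(\frac{15 + 30 \cdot 34^{4}}{2491} + \frac{2444}{-312}\right)\right) = 2366 \left(268 + \left(\left(15 + 30 \cdot 1336336\right) \frac{1}{2491} + 2444 \left(- \frac{1}{312}\right)\right)\right) = 2366 \left(268 - \left(\frac{47}{6} - \left(15 + 40090080\right) \frac{1}{2491}\right)\right) = 2366 \left(268 + \left(40090095 \cdot \frac{1}{2491} - \frac{47}{6}\right)\right) = 2366 \left(268 + \left(\frac{40090095}{2491} - \frac{47}{6}\right)\right) = 2366 \left(268 + \frac{240423493}{14946}\right) = 2366 \cdot \frac{244429021}{14946} = \frac{289159531843}{7473}$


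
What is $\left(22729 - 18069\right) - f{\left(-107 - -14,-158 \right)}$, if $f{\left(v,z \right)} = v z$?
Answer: $-10034$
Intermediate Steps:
$\left(22729 - 18069\right) - f{\left(-107 - -14,-158 \right)} = \left(22729 - 18069\right) - \left(-107 - -14\right) \left(-158\right) = 4660 - \left(-107 + 14\right) \left(-158\right) = 4660 - \left(-93\right) \left(-158\right) = 4660 - 14694 = -10034$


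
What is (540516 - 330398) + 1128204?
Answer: 1338322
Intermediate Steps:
(540516 - 330398) + 1128204 = 210118 + 1128204 = 1338322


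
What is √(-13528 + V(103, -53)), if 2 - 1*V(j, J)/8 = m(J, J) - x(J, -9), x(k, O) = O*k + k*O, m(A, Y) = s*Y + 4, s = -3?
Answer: 4*I*√449 ≈ 84.759*I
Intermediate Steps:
m(A, Y) = 4 - 3*Y (m(A, Y) = -3*Y + 4 = 4 - 3*Y)
x(k, O) = 2*O*k (x(k, O) = O*k + O*k = 2*O*k)
V(j, J) = -16 - 120*J (V(j, J) = 16 - 8*((4 - 3*J) - 2*(-9)*J) = 16 - 8*((4 - 3*J) - (-18)*J) = 16 - 8*((4 - 3*J) + 18*J) = 16 - 8*(4 + 15*J) = 16 + (-32 - 120*J) = -16 - 120*J)
√(-13528 + V(103, -53)) = √(-13528 + (-16 - 120*(-53))) = √(-13528 + (-16 + 6360)) = √(-13528 + 6344) = √(-7184) = 4*I*√449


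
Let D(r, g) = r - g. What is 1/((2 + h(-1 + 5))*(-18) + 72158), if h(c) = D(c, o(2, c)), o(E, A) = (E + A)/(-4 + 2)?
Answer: 1/71996 ≈ 1.3890e-5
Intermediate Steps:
o(E, A) = -A/2 - E/2 (o(E, A) = (A + E)/(-2) = (A + E)*(-1/2) = -A/2 - E/2)
h(c) = 1 + 3*c/2 (h(c) = c - (-c/2 - 1/2*2) = c - (-c/2 - 1) = c - (-1 - c/2) = c + (1 + c/2) = 1 + 3*c/2)
1/((2 + h(-1 + 5))*(-18) + 72158) = 1/((2 + (1 + 3*(-1 + 5)/2))*(-18) + 72158) = 1/((2 + (1 + (3/2)*4))*(-18) + 72158) = 1/((2 + (1 + 6))*(-18) + 72158) = 1/((2 + 7)*(-18) + 72158) = 1/(9*(-18) + 72158) = 1/(-162 + 72158) = 1/71996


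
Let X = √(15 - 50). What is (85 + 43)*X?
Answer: 128*I*√35 ≈ 757.26*I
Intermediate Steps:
X = I*√35 (X = √(-35) = I*√35 ≈ 5.9161*I)
(85 + 43)*X = (85 + 43)*(I*√35) = 128*(I*√35) = 128*I*√35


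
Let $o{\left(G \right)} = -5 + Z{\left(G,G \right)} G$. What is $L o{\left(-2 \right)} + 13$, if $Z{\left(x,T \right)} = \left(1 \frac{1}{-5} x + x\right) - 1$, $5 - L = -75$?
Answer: $29$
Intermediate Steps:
$L = 80$ ($L = 5 - -75 = 5 + 75 = 80$)
$Z{\left(x,T \right)} = -1 + \frac{4 x}{5}$ ($Z{\left(x,T \right)} = \left(1 \left(- \frac{1}{5}\right) x + x\right) - 1 = \left(- \frac{x}{5} + x\right) - 1 = \frac{4 x}{5} - 1 = -1 + \frac{4 x}{5}$)
$o{\left(G \right)} = -5 + G \left(-1 + \frac{4 G}{5}\right)$ ($o{\left(G \right)} = -5 + \left(-1 + \frac{4 G}{5}\right) G = -5 + G \left(-1 + \frac{4 G}{5}\right)$)
$L o{\left(-2 \right)} + 13 = 80 \left(-5 + \frac{1}{5} \left(-2\right) \left(-5 + 4 \left(-2\right)\right)\right) + 13 = 80 \left(-5 + \frac{1}{5} \left(-2\right) \left(-5 - 8\right)\right) + 13 = 80 \left(-5 + \frac{1}{5} \left(-2\right) \left(-13\right)\right) + 13 = 80 \left(-5 + \frac{26}{5}\right) + 13 = 80 \cdot \frac{1}{5} + 13 = 16 + 13 = 29$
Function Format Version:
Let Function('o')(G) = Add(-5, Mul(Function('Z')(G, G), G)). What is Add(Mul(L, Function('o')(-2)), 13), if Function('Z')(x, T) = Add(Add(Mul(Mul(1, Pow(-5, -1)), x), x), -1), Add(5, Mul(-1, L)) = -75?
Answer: 29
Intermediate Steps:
L = 80 (L = Add(5, Mul(-1, -75)) = Add(5, 75) = 80)
Function('Z')(x, T) = Add(-1, Mul(Rational(4, 5), x)) (Function('Z')(x, T) = Add(Add(Mul(Mul(1, Rational(-1, 5)), x), x), -1) = Add(Add(Mul(Rational(-1, 5), x), x), -1) = Add(Mul(Rational(4, 5), x), -1) = Add(-1, Mul(Rational(4, 5), x)))
Function('o')(G) = Add(-5, Mul(G, Add(-1, Mul(Rational(4, 5), G)))) (Function('o')(G) = Add(-5, Mul(Add(-1, Mul(Rational(4, 5), G)), G)) = Add(-5, Mul(G, Add(-1, Mul(Rational(4, 5), G)))))
Add(Mul(L, Function('o')(-2)), 13) = Add(Mul(80, Add(-5, Mul(Rational(1, 5), -2, Add(-5, Mul(4, -2))))), 13) = Add(Mul(80, Add(-5, Mul(Rational(1, 5), -2, Add(-5, -8)))), 13) = Add(Mul(80, Add(-5, Mul(Rational(1, 5), -2, -13))), 13) = Add(Mul(80, Add(-5, Rational(26, 5))), 13) = Add(Mul(80, Rational(1, 5)), 13) = Add(16, 13) = 29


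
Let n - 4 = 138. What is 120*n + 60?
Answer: 17100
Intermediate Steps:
n = 142 (n = 4 + 138 = 142)
120*n + 60 = 120*142 + 60 = 17040 + 60 = 17100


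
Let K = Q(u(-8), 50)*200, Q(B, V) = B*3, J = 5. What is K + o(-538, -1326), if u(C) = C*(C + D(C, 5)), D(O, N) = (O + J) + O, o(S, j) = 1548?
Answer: 92748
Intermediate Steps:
D(O, N) = 5 + 2*O (D(O, N) = (O + 5) + O = (5 + O) + O = 5 + 2*O)
u(C) = C*(5 + 3*C) (u(C) = C*(C + (5 + 2*C)) = C*(5 + 3*C))
Q(B, V) = 3*B
K = 91200 (K = (3*(-8*(5 + 3*(-8))))*200 = (3*(-8*(5 - 24)))*200 = (3*(-8*(-19)))*200 = (3*152)*200 = 456*200 = 91200)
K + o(-538, -1326) = 91200 + 1548 = 92748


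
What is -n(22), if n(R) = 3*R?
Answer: -66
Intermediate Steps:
-n(22) = -3*22 = -1*66 = -66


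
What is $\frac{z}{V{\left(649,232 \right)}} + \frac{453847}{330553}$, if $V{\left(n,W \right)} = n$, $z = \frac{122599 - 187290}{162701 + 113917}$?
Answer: $\frac{7405048735121}{5394777675486} \approx 1.3726$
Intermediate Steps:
$z = - \frac{64691}{276618} \approx -0.23386$
$\frac{z}{V{\left(649,232 \right)}} + \frac{453847}{330553} = - \frac{64691}{276618 \cdot 649} + \frac{453847}{330553} = \left(- \frac{64691}{276618}\right) \frac{1}{649} + 453847 \cdot \frac{1}{330553} = - \frac{5881}{16320462} + \frac{453847}{330553} = \frac{7405048735121}{5394777675486}$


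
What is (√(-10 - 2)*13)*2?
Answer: 52*I*√3 ≈ 90.067*I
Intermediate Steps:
(√(-10 - 2)*13)*2 = (√(-12)*13)*2 = ((2*I*√3)*13)*2 = (26*I*√3)*2 = 52*I*√3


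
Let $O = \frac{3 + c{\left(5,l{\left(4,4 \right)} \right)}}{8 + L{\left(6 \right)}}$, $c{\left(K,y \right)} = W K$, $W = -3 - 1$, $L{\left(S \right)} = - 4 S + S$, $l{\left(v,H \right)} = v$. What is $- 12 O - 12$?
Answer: $- \frac{162}{5} \approx -32.4$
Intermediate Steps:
$L{\left(S \right)} = - 3 S$
$W = -4$
$c{\left(K,y \right)} = - 4 K$
$O = \frac{17}{10}$ ($O = \frac{3 - 20}{8 - 18} = - \frac{17}{-10} = \left(-17\right) \left(- \frac{1}{10}\right) = \frac{17}{10} \approx 1.7$)
$- 12 O - 12 = \left(-12\right) \frac{17}{10} - 12 = - \frac{102}{5} - 12 = - \frac{162}{5}$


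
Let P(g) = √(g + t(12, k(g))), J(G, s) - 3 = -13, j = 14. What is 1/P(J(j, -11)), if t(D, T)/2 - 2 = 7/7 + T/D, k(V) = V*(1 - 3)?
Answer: -I*√6/2 ≈ -1.2247*I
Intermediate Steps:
k(V) = -2*V (k(V) = V*(-2) = -2*V)
J(G, s) = -10 (J(G, s) = 3 - 13 = -10)
t(D, T) = 6 + 2*T/D (t(D, T) = 4 + 2*(7/7 + T/D) = 4 + 2*(7*(⅐) + T/D) = 4 + 2*(1 + T/D) = 4 + (2 + 2*T/D) = 6 + 2*T/D)
P(g) = √(6 + 2*g/3) (P(g) = √(g + (6 + 2*(-2*g)/12)) = √(g + (6 + 2*(-2*g)*(1/12))) = √(g + (6 - g/3)) = √(6 + 2*g/3))
1/P(J(j, -11)) = 1/(√(54 + 6*(-10))/3) = 1/(√(54 - 60)/3) = 1/(√(-6)/3) = 1/((I*√6)/3) = 1/(I*√6/3) = -I*√6/2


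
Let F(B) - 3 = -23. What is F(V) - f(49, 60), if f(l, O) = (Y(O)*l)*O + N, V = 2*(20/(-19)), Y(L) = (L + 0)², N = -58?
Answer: -10583962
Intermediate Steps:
Y(L) = L²
V = -40/19 (V = 2*(20*(-1/19)) = 2*(-20/19) = -40/19 ≈ -2.1053)
F(B) = -20 (F(B) = 3 - 23 = -20)
f(l, O) = -58 + l*O³ (f(l, O) = (O²*l)*O - 58 = (l*O²)*O - 58 = l*O³ - 58 = -58 + l*O³)
F(V) - f(49, 60) = -20 - (-58 + 49*60³) = -20 - (-58 + 49*216000) = -20 - (-58 + 10584000) = -20 - 1*10583942 = -20 - 10583942 = -10583962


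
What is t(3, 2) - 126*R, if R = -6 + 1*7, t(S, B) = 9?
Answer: -117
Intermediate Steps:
R = 1 (R = -6 + 7 = 1)
t(3, 2) - 126*R = 9 - 126*1 = 9 - 126 = -117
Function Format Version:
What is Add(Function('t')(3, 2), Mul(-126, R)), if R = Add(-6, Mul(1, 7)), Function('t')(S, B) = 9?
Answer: -117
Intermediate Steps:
R = 1 (R = Add(-6, 7) = 1)
Add(Function('t')(3, 2), Mul(-126, R)) = Add(9, Mul(-126, 1)) = Add(9, -126) = -117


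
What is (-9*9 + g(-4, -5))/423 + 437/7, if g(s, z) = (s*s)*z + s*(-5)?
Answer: 1304/21 ≈ 62.095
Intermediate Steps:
g(s, z) = -5*s + z*s² (g(s, z) = s²*z - 5*s = z*s² - 5*s = -5*s + z*s²)
(-9*9 + g(-4, -5))/423 + 437/7 = (-9*9 - 4*(-5 - 4*(-5)))/423 + 437/7 = (-81 - 4*(-5 + 20))*(1/423) + 437*(⅐) = (-81 - 4*15)*(1/423) + 437/7 = (-81 - 60)*(1/423) + 437/7 = -141*1/423 + 437/7 = -⅓ + 437/7 = 1304/21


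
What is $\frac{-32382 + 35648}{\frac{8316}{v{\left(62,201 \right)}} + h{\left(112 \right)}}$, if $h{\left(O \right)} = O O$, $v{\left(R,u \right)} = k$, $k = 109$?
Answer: $\frac{177997}{687806} \approx 0.25879$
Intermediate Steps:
$v{\left(R,u \right)} = 109$
$h{\left(O \right)} = O^{2}$
$\frac{-32382 + 35648}{\frac{8316}{v{\left(62,201 \right)}} + h{\left(112 \right)}} = \frac{-32382 + 35648}{\frac{8316}{109} + 112^{2}} = \frac{3266}{8316 \cdot \frac{1}{109} + 12544} = \frac{3266}{\frac{8316}{109} + 12544} = \frac{3266}{\frac{1375612}{109}} = 3266 \cdot \frac{109}{1375612} = \frac{177997}{687806}$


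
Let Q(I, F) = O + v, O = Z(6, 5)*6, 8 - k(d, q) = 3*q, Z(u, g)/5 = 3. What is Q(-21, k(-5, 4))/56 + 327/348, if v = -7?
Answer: 3933/1624 ≈ 2.4218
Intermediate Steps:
Z(u, g) = 15 (Z(u, g) = 5*3 = 15)
k(d, q) = 8 - 3*q
O = 90 (O = 15*6 = 90)
Q(I, F) = 83 (Q(I, F) = 90 - 7 = 83)
Q(-21, k(-5, 4))/56 + 327/348 = 83/56 + 327/348 = 83*(1/56) + 327*(1/348) = 83/56 + 109/116 = 3933/1624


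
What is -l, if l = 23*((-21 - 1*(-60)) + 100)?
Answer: -3197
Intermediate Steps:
l = 3197 (l = 23*((-21 + 60) + 100) = 23*(39 + 100) = 23*139 = 3197)
-l = -1*3197 = -3197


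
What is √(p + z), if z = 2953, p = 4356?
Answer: √7309 ≈ 85.493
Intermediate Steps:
√(p + z) = √(4356 + 2953) = √7309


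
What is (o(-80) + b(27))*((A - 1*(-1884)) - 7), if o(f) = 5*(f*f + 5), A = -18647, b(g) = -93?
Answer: -535499640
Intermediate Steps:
o(f) = 25 + 5*f² (o(f) = 5*(f² + 5) = 5*(5 + f²) = 25 + 5*f²)
(o(-80) + b(27))*((A - 1*(-1884)) - 7) = ((25 + 5*(-80)²) - 93)*((-18647 - 1*(-1884)) - 7) = ((25 + 5*6400) - 93)*((-18647 + 1884) - 7) = ((25 + 32000) - 93)*(-16763 - 7) = (32025 - 93)*(-16770) = 31932*(-16770) = -535499640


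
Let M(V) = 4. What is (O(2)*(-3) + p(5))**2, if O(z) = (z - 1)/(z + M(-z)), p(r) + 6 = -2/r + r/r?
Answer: 3481/100 ≈ 34.810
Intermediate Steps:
p(r) = -5 - 2/r (p(r) = -6 + (-2/r + r/r) = -6 + (-2/r + 1) = -6 + (1 - 2/r) = -5 - 2/r)
O(z) = (-1 + z)/(4 + z) (O(z) = (z - 1)/(z + 4) = (-1 + z)/(4 + z))
(O(2)*(-3) + p(5))**2 = (((-1 + 2)/(4 + 2))*(-3) + (-5 - 2/5))**2 = ((1/6)*(-3) + (-5 - 2*1/5))**2 = (((1/6)*1)*(-3) + (-5 - 2/5))**2 = ((1/6)*(-3) - 27/5)**2 = (-1/2 - 27/5)**2 = (-59/10)**2 = 3481/100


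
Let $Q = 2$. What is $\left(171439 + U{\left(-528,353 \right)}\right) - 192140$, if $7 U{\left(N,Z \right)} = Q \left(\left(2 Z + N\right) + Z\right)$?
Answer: $- \frac{143845}{7} \approx -20549.0$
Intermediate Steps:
$U{\left(N,Z \right)} = \frac{2 N}{7} + \frac{6 Z}{7}$ ($U{\left(N,Z \right)} = \frac{2 \left(\left(2 Z + N\right) + Z\right)}{7} = \frac{2 \left(\left(N + 2 Z\right) + Z\right)}{7} = \frac{2 \left(N + 3 Z\right)}{7} = \frac{2 N + 6 Z}{7} = \frac{2 N}{7} + \frac{6 Z}{7}$)
$\left(171439 + U{\left(-528,353 \right)}\right) - 192140 = \left(171439 + \left(\frac{2}{7} \left(-528\right) + \frac{6}{7} \cdot 353\right)\right) - 192140 = \left(171439 + \left(- \frac{1056}{7} + \frac{2118}{7}\right)\right) - 192140 = \left(171439 + \frac{1062}{7}\right) - 192140 = \frac{1201135}{7} - 192140 = - \frac{143845}{7}$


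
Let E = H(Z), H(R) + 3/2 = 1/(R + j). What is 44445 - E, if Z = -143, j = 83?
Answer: 2666791/60 ≈ 44447.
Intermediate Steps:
H(R) = -3/2 + 1/(83 + R) (H(R) = -3/2 + 1/(R + 83) = -3/2 + 1/(83 + R))
E = -91/60 (E = (-247 - 3*(-143))/(2*(83 - 143)) = (1/2)*(-247 + 429)/(-60) = (1/2)*(-1/60)*182 = -91/60 ≈ -1.5167)
44445 - E = 44445 - 1*(-91/60) = 44445 + 91/60 = 2666791/60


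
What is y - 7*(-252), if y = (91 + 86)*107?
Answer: 20703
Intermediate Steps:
y = 18939 (y = 177*107 = 18939)
y - 7*(-252) = 18939 - 7*(-252) = 18939 - 1*(-1764) = 18939 + 1764 = 20703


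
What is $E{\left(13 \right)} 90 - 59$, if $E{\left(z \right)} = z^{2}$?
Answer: $15151$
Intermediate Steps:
$E{\left(13 \right)} 90 - 59 = 13^{2} \cdot 90 - 59 = 169 \cdot 90 - 59 = 15210 - 59 = 15151$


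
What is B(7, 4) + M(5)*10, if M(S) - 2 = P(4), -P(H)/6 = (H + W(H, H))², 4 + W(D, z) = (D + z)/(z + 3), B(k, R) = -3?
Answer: -3007/49 ≈ -61.367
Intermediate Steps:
W(D, z) = -4 + (D + z)/(3 + z) (W(D, z) = -4 + (D + z)/(z + 3) = -4 + (D + z)/(3 + z))
P(H) = -6*(H + (-12 - 2*H)/(3 + H))² (P(H) = -6*(H + (-12 + H - 3*H)/(3 + H))² = -6*(H + (-12 - 2*H)/(3 + H))²)
M(S) = -286/49 (M(S) = 2 - 6*(-12 + 4 + 4²)²/(3 + 4)² = 2 - 6*(-12 + 4 + 16)²/7² = 2 - 6*1/49*8² = 2 - 6*1/49*64 = 2 - 384/49 = -286/49)
B(7, 4) + M(5)*10 = -3 - 286/49*10 = -3 - 2860/49 = -3007/49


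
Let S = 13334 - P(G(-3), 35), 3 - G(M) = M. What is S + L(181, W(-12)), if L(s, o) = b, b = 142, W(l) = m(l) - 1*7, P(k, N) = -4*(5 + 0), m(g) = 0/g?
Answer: 13496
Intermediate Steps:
G(M) = 3 - M
m(g) = 0
P(k, N) = -20 (P(k, N) = -4*5 = -20)
S = 13354 (S = 13334 - 1*(-20) = 13334 + 20 = 13354)
W(l) = -7 (W(l) = 0 - 1*7 = 0 - 7 = -7)
L(s, o) = 142
S + L(181, W(-12)) = 13354 + 142 = 13496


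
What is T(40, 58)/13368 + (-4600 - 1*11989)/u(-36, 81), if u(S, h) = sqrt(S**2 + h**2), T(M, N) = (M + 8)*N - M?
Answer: 343/1671 - 16589*sqrt(97)/873 ≈ -186.95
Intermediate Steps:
T(M, N) = -M + N*(8 + M) (T(M, N) = (8 + M)*N - M = N*(8 + M) - M = -M + N*(8 + M))
T(40, 58)/13368 + (-4600 - 1*11989)/u(-36, 81) = (-1*40 + 8*58 + 40*58)/13368 + (-4600 - 1*11989)/(sqrt((-36)**2 + 81**2)) = (-40 + 464 + 2320)*(1/13368) + (-4600 - 11989)/(sqrt(1296 + 6561)) = 2744*(1/13368) - 16589*sqrt(97)/873 = 343/1671 - 16589*sqrt(97)/873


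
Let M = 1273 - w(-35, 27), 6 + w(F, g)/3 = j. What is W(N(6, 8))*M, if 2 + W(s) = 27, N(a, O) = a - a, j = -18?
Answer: 33625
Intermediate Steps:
N(a, O) = 0
w(F, g) = -72 (w(F, g) = -18 + 3*(-18) = -18 - 54 = -72)
W(s) = 25 (W(s) = -2 + 27 = 25)
M = 1345 (M = 1273 - 1*(-72) = 1273 + 72 = 1345)
W(N(6, 8))*M = 25*1345 = 33625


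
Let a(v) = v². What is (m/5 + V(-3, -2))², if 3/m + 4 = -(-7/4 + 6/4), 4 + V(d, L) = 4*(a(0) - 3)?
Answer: 163216/625 ≈ 261.15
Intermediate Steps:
V(d, L) = -16 (V(d, L) = -4 + 4*(0² - 3) = -4 + 4*(0 - 3) = -4 + 4*(-3) = -4 - 12 = -16)
m = -⅘ (m = 3/(-4 - (-7/4 + 6/4)) = 3/(-4 - (-7*¼ + 6*(¼))) = 3/(-4 - (-7/4 + 3/2)) = 3/(-4 - 1*(-¼)) = 3/(-4 + ¼) = 3/(-15/4) = 3*(-4/15) = -⅘ ≈ -0.80000)
(m/5 + V(-3, -2))² = (-⅘/5 - 16)² = (-⅘*⅕ - 16)² = (-4/25 - 16)² = (-404/25)² = 163216/625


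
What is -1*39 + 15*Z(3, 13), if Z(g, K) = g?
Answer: 6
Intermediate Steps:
-1*39 + 15*Z(3, 13) = -1*39 + 15*3 = -39 + 45 = 6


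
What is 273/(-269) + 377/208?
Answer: 3433/4304 ≈ 0.79763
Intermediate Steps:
273/(-269) + 377/208 = 273*(-1/269) + 377*(1/208) = -273/269 + 29/16 = 3433/4304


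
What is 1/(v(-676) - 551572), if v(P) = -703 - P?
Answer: -1/551599 ≈ -1.8129e-6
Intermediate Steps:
1/(v(-676) - 551572) = 1/((-703 - 1*(-676)) - 551572) = 1/((-703 + 676) - 551572) = 1/(-27 - 551572) = 1/(-551599) = -1/551599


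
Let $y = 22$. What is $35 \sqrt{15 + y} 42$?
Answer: $1470 \sqrt{37} \approx 8941.7$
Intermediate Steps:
$35 \sqrt{15 + y} 42 = 35 \sqrt{15 + 22} \cdot 42 = 35 \sqrt{37} \cdot 42 = 1470 \sqrt{37}$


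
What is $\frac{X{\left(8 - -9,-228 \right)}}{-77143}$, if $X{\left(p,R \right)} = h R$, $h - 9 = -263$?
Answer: $- \frac{57912}{77143} \approx -0.75071$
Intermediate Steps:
$h = -254$ ($h = 9 - 263 = -254$)
$X{\left(p,R \right)} = - 254 R$
$\frac{X{\left(8 - -9,-228 \right)}}{-77143} = \frac{\left(-254\right) \left(-228\right)}{-77143} = 57912 \left(- \frac{1}{77143}\right) = - \frac{57912}{77143}$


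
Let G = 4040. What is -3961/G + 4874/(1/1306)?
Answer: 25716389799/4040 ≈ 6.3654e+6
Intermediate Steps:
-3961/G + 4874/(1/1306) = -3961/4040 + 4874/(1/1306) = -3961*1/4040 + 4874/(1/1306) = -3961/4040 + 4874*1306 = -3961/4040 + 6365444 = 25716389799/4040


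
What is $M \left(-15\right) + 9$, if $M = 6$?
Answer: $-81$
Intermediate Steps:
$M \left(-15\right) + 9 = 6 \left(-15\right) + 9 = -90 + 9 = -81$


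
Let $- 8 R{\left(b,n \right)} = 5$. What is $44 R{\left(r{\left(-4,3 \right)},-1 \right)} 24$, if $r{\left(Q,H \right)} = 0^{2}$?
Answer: $-660$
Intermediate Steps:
$r{\left(Q,H \right)} = 0$
$R{\left(b,n \right)} = - \frac{5}{8}$ ($R{\left(b,n \right)} = \left(- \frac{1}{8}\right) 5 = - \frac{5}{8}$)
$44 R{\left(r{\left(-4,3 \right)},-1 \right)} 24 = 44 \left(- \frac{5}{8}\right) 24 = \left(- \frac{55}{2}\right) 24 = -660$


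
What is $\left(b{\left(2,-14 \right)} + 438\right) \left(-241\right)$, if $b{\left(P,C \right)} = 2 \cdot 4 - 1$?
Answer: $-107245$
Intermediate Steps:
$b{\left(P,C \right)} = 7$ ($b{\left(P,C \right)} = 8 - 1 = 7$)
$\left(b{\left(2,-14 \right)} + 438\right) \left(-241\right) = \left(7 + 438\right) \left(-241\right) = 445 \left(-241\right) = -107245$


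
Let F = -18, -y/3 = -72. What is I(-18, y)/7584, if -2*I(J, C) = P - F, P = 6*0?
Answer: -3/2528 ≈ -0.0011867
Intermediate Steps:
y = 216 (y = -3*(-72) = 216)
P = 0
I(J, C) = -9 (I(J, C) = -(0 - 1*(-18))/2 = -(0 + 18)/2 = -½*18 = -9)
I(-18, y)/7584 = -9/7584 = -9*1/7584 = -3/2528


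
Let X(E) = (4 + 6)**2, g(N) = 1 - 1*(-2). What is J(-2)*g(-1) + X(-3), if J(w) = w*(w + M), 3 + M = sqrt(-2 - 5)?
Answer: 130 - 6*I*sqrt(7) ≈ 130.0 - 15.875*I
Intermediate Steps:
g(N) = 3 (g(N) = 1 + 2 = 3)
M = -3 + I*sqrt(7) (M = -3 + sqrt(-2 - 5) = -3 + sqrt(-7) = -3 + I*sqrt(7) ≈ -3.0 + 2.6458*I)
X(E) = 100 (X(E) = 10**2 = 100)
J(w) = w*(-3 + w + I*sqrt(7)) (J(w) = w*(w + (-3 + I*sqrt(7))) = w*(-3 + w + I*sqrt(7)))
J(-2)*g(-1) + X(-3) = -2*(-3 - 2 + I*sqrt(7))*3 + 100 = -2*(-5 + I*sqrt(7))*3 + 100 = (10 - 2*I*sqrt(7))*3 + 100 = (30 - 6*I*sqrt(7)) + 100 = 130 - 6*I*sqrt(7)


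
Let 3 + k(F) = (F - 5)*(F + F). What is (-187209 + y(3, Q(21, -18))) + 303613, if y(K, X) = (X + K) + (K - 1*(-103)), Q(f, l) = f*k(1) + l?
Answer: 116264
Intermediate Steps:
k(F) = -3 + 2*F*(-5 + F) (k(F) = -3 + (F - 5)*(F + F) = -3 + (-5 + F)*(2*F) = -3 + 2*F*(-5 + F))
Q(f, l) = l - 11*f (Q(f, l) = f*(-3 - 10*1 + 2*1**2) + l = f*(-3 - 10 + 2*1) + l = f*(-3 - 10 + 2) + l = f*(-11) + l = -11*f + l = l - 11*f)
y(K, X) = 103 + X + 2*K (y(K, X) = (K + X) + (K + 103) = (K + X) + (103 + K) = 103 + X + 2*K)
(-187209 + y(3, Q(21, -18))) + 303613 = (-187209 + (103 + (-18 - 11*21) + 2*3)) + 303613 = (-187209 + (103 + (-18 - 231) + 6)) + 303613 = (-187209 + (103 - 249 + 6)) + 303613 = (-187209 - 140) + 303613 = -187349 + 303613 = 116264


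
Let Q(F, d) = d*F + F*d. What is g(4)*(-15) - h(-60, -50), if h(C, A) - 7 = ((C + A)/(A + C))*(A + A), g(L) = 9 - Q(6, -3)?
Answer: -582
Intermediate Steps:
Q(F, d) = 2*F*d (Q(F, d) = F*d + F*d = 2*F*d)
g(L) = 45 (g(L) = 9 - 2*6*(-3) = 9 - 1*(-36) = 9 + 36 = 45)
h(C, A) = 7 + 2*A (h(C, A) = 7 + ((C + A)/(A + C))*(A + A) = 7 + ((A + C)/(A + C))*(2*A) = 7 + 1*(2*A) = 7 + 2*A)
g(4)*(-15) - h(-60, -50) = 45*(-15) - (7 + 2*(-50)) = -675 - (7 - 100) = -675 - 1*(-93) = -675 + 93 = -582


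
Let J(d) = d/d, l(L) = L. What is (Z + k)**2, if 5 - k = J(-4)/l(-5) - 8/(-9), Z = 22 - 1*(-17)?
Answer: 3798601/2025 ≈ 1875.9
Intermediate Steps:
Z = 39 (Z = 22 + 17 = 39)
J(d) = 1
k = 194/45 (k = 5 - (1/(-5) - 8/(-9)) = 5 - (1*(-1/5) - 8*(-1/9)) = 5 - (-1/5 + 8/9) = 5 - 1*31/45 = 5 - 31/45 = 194/45 ≈ 4.3111)
(Z + k)**2 = (39 + 194/45)**2 = (1949/45)**2 = 3798601/2025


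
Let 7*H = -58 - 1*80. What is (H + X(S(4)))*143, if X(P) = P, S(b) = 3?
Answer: -16731/7 ≈ -2390.1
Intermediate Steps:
H = -138/7 (H = (-58 - 1*80)/7 = (-58 - 80)/7 = (⅐)*(-138) = -138/7 ≈ -19.714)
(H + X(S(4)))*143 = (-138/7 + 3)*143 = -117/7*143 = -16731/7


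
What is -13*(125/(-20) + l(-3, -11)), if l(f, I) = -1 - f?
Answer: 221/4 ≈ 55.250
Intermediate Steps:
-13*(125/(-20) + l(-3, -11)) = -13*(125/(-20) + (-1 - 1*(-3))) = -13*(125*(-1/20) + (-1 + 3)) = -13*(-25/4 + 2) = -13*(-17/4) = 221/4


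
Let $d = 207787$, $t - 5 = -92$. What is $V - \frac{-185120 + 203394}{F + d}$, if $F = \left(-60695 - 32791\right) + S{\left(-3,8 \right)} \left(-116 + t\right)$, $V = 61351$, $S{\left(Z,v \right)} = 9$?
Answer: $\frac{3450187050}{56237} \approx 61351.0$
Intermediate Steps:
$t = -87$ ($t = 5 - 92 = -87$)
$F = -95313$ ($F = \left(-60695 - 32791\right) + 9 \left(-116 - 87\right) = -93486 + 9 \left(-203\right) = -93486 - 1827 = -95313$)
$V - \frac{-185120 + 203394}{F + d} = 61351 - \frac{-185120 + 203394}{-95313 + 207787} = 61351 - \frac{18274}{112474} = 61351 - 18274 \cdot \frac{1}{112474} = 61351 - \frac{9137}{56237} = \frac{3450187050}{56237}$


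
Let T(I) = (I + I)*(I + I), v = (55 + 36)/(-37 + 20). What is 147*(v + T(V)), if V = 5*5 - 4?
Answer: 4394859/17 ≈ 2.5852e+5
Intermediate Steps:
v = -91/17 (v = 91/(-17) = 91*(-1/17) = -91/17 ≈ -5.3529)
V = 21 (V = 25 - 4 = 21)
T(I) = 4*I² (T(I) = (2*I)*(2*I) = 4*I²)
147*(v + T(V)) = 147*(-91/17 + 4*21²) = 147*(-91/17 + 4*441) = 147*(-91/17 + 1764) = 147*(29897/17) = 4394859/17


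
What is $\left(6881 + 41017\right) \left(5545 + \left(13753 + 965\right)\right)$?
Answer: $970557174$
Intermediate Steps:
$\left(6881 + 41017\right) \left(5545 + \left(13753 + 965\right)\right) = 47898 \left(5545 + 14718\right) = 47898 \cdot 20263 = 970557174$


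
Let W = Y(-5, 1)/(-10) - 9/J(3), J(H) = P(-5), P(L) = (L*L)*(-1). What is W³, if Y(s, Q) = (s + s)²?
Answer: -13997521/15625 ≈ -895.84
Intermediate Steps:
Y(s, Q) = 4*s² (Y(s, Q) = (2*s)² = 4*s²)
P(L) = -L² (P(L) = L²*(-1) = -L²)
J(H) = -25 (J(H) = -1*(-5)² = -1*25 = -25)
W = -241/25 (W = (4*(-5)²)/(-10) - 9/(-25) = (4*25)*(-⅒) - 9*(-1/25) = 100*(-⅒) + 9/25 = -10 + 9/25 = -241/25 ≈ -9.6400)
W³ = (-241/25)³ = -13997521/15625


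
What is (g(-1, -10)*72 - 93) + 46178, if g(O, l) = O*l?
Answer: 46805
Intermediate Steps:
(g(-1, -10)*72 - 93) + 46178 = (-1*(-10)*72 - 93) + 46178 = (10*72 - 93) + 46178 = (720 - 93) + 46178 = 627 + 46178 = 46805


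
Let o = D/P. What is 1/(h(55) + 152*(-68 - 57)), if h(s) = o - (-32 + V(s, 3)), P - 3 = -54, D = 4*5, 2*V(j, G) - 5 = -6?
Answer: -102/1934725 ≈ -5.2721e-5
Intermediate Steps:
V(j, G) = -½ (V(j, G) = 5/2 + (½)*(-6) = 5/2 - 3 = -½)
D = 20
P = -51 (P = 3 - 54 = -51)
o = -20/51 (o = 20/(-51) = 20*(-1/51) = -20/51 ≈ -0.39216)
h(s) = 3275/102 (h(s) = -20/51 - (-32 - ½) = -20/51 - 1*(-65/2) = -20/51 + 65/2 = 3275/102)
1/(h(55) + 152*(-68 - 57)) = 1/(3275/102 + 152*(-68 - 57)) = 1/(3275/102 + 152*(-125)) = 1/(3275/102 - 19000) = 1/(-1934725/102) = -102/1934725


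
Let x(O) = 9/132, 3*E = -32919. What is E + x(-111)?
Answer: -482809/44 ≈ -10973.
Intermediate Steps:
E = -10973 (E = (⅓)*(-32919) = -10973)
x(O) = 3/44 (x(O) = 9*(1/132) = 3/44)
E + x(-111) = -10973 + 3/44 = -482809/44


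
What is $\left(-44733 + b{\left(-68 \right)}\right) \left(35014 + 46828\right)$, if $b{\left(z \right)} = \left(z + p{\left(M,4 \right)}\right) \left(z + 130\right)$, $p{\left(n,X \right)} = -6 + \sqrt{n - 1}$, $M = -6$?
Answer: $-4036529282 + 5074204 i \sqrt{7} \approx -4.0365 \cdot 10^{9} + 1.3425 \cdot 10^{7} i$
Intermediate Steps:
$p{\left(n,X \right)} = -6 + \sqrt{-1 + n}$
$b{\left(z \right)} = \left(130 + z\right) \left(-6 + z + i \sqrt{7}\right)$ ($b{\left(z \right)} = \left(z - \left(6 - \sqrt{-1 - 6}\right)\right) \left(z + 130\right) = \left(z - \left(6 - \sqrt{-7}\right)\right) \left(130 + z\right) = \left(z - \left(6 - i \sqrt{7}\right)\right) \left(130 + z\right) = \left(-6 + z + i \sqrt{7}\right) \left(130 + z\right) = \left(130 + z\right) \left(-6 + z + i \sqrt{7}\right)$)
$\left(-44733 + b{\left(-68 \right)}\right) \left(35014 + 46828\right) = \left(-44733 + \left(-780 + \left(-68\right)^{2} + 124 \left(-68\right) + 130 i \sqrt{7} + i \left(-68\right) \sqrt{7}\right)\right) \left(35014 + 46828\right) = \left(-44733 - \left(4588 - 62 i \sqrt{7}\right)\right) 81842 = \left(-49321 + 62 i \sqrt{7}\right) 81842 = -4036529282 + 5074204 i \sqrt{7}$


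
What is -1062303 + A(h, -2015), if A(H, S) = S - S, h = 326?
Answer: -1062303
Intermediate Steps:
A(H, S) = 0
-1062303 + A(h, -2015) = -1062303 + 0 = -1062303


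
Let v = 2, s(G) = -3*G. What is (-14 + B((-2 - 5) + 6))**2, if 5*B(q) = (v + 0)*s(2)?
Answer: 6724/25 ≈ 268.96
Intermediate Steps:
B(q) = -12/5 (B(q) = ((2 + 0)*(-3*2))/5 = (2*(-6))/5 = (1/5)*(-12) = -12/5)
(-14 + B((-2 - 5) + 6))**2 = (-14 - 12/5)**2 = (-82/5)**2 = 6724/25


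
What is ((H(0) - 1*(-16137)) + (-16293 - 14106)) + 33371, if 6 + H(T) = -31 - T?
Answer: 19072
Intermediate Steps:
H(T) = -37 - T (H(T) = -6 + (-31 - T) = -37 - T)
((H(0) - 1*(-16137)) + (-16293 - 14106)) + 33371 = (((-37 - 1*0) - 1*(-16137)) + (-16293 - 14106)) + 33371 = (((-37 + 0) + 16137) - 30399) + 33371 = ((-37 + 16137) - 30399) + 33371 = (16100 - 30399) + 33371 = -14299 + 33371 = 19072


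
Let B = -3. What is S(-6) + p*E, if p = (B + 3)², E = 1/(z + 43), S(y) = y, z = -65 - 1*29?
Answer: -6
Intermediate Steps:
z = -94 (z = -65 - 29 = -94)
E = -1/51 (E = 1/(-94 + 43) = 1/(-51) = -1/51 ≈ -0.019608)
p = 0 (p = (-3 + 3)² = 0² = 0)
S(-6) + p*E = -6 + 0*(-1/51) = -6 + 0 = -6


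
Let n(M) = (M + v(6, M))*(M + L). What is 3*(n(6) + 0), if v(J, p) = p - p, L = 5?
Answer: 198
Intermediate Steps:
v(J, p) = 0
n(M) = M*(5 + M) (n(M) = (M + 0)*(M + 5) = M*(5 + M))
3*(n(6) + 0) = 3*(6*(5 + 6) + 0) = 3*(6*11 + 0) = 3*(66 + 0) = 3*66 = 198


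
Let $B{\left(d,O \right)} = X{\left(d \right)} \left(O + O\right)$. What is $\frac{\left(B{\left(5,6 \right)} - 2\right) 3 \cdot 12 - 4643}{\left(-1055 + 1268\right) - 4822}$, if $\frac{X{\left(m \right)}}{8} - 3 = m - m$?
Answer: $- \frac{5653}{4609} \approx -1.2265$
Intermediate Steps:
$X{\left(m \right)} = 24$ ($X{\left(m \right)} = 24 + 8 \left(m - m\right) = 24 + 8 \cdot 0 = 24 + 0 = 24$)
$B{\left(d,O \right)} = 48 O$ ($B{\left(d,O \right)} = 24 \left(O + O\right) = 24 \cdot 2 O = 48 O$)
$\frac{\left(B{\left(5,6 \right)} - 2\right) 3 \cdot 12 - 4643}{\left(-1055 + 1268\right) - 4822} = \frac{\left(48 \cdot 6 - 2\right) 3 \cdot 12 - 4643}{\left(-1055 + 1268\right) - 4822} = \frac{\left(288 - 2\right) 3 \cdot 12 - 4643}{213 - 4822} = \frac{286 \cdot 3 \cdot 12 - 4643}{-4609} = \left(858 \cdot 12 - 4643\right) \left(- \frac{1}{4609}\right) = \left(10296 - 4643\right) \left(- \frac{1}{4609}\right) = 5653 \left(- \frac{1}{4609}\right) = - \frac{5653}{4609}$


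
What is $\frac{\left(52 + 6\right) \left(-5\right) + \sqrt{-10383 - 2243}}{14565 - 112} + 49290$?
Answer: $\frac{712388080}{14453} + \frac{i \sqrt{12626}}{14453} \approx 49290.0 + 0.0077745 i$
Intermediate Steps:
$\frac{\left(52 + 6\right) \left(-5\right) + \sqrt{-10383 - 2243}}{14565 - 112} + 49290 = \frac{58 \left(-5\right) + \sqrt{-12626}}{14453} + 49290 = \left(-290 + i \sqrt{12626}\right) \frac{1}{14453} + 49290 = \left(- \frac{290}{14453} + \frac{i \sqrt{12626}}{14453}\right) + 49290 = \frac{712388080}{14453} + \frac{i \sqrt{12626}}{14453}$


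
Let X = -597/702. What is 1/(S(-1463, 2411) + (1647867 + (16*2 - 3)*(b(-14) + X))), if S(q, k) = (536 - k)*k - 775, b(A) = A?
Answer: -234/672507497 ≈ -3.4795e-7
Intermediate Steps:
S(q, k) = -775 + k*(536 - k) (S(q, k) = k*(536 - k) - 775 = -775 + k*(536 - k))
X = -199/234 (X = -597*1/702 = -199/234 ≈ -0.85043)
1/(S(-1463, 2411) + (1647867 + (16*2 - 3)*(b(-14) + X))) = 1/((-775 - 1*2411² + 536*2411) + (1647867 + (16*2 - 3)*(-14 - 199/234))) = 1/((-775 - 1*5812921 + 1292296) + (1647867 + (32 - 3)*(-3475/234))) = 1/((-775 - 5812921 + 1292296) + (1647867 + 29*(-3475/234))) = 1/(-4521400 + (1647867 - 100775/234)) = 1/(-4521400 + 385500103/234) = 1/(-672507497/234) = -234/672507497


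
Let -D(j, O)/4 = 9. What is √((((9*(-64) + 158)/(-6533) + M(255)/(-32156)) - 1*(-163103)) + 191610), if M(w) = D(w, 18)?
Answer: √978377730292126065010/52518787 ≈ 595.58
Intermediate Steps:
D(j, O) = -36 (D(j, O) = -4*9 = -36)
M(w) = -36
√((((9*(-64) + 158)/(-6533) + M(255)/(-32156)) - 1*(-163103)) + 191610) = √((((9*(-64) + 158)/(-6533) - 36/(-32156)) - 1*(-163103)) + 191610) = √((((-576 + 158)*(-1/6533) - 36*(-1/32156)) + 163103) + 191610) = √(((-418*(-1/6533) + 9/8039) + 163103) + 191610) = √(((418/6533 + 9/8039) + 163103) + 191610) = √((3419099/52518787 + 163103) + 191610) = √(8565975135160/52518787 + 191610) = √(18629099912230/52518787) = √978377730292126065010/52518787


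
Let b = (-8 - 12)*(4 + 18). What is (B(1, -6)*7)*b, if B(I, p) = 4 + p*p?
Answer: -123200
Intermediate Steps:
B(I, p) = 4 + p²
b = -440 (b = -20*22 = -440)
(B(1, -6)*7)*b = ((4 + (-6)²)*7)*(-440) = ((4 + 36)*7)*(-440) = (40*7)*(-440) = 280*(-440) = -123200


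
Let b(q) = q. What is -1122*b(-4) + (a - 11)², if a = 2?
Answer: 4569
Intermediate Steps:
-1122*b(-4) + (a - 11)² = -1122*(-4) + (2 - 11)² = 4488 + (-9)² = 4488 + 81 = 4569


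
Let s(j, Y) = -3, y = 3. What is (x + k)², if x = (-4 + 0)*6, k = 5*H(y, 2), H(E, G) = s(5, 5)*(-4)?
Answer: 1296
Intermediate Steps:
H(E, G) = 12 (H(E, G) = -3*(-4) = 12)
k = 60 (k = 5*12 = 60)
x = -24 (x = -4*6 = -24)
(x + k)² = (-24 + 60)² = 36² = 1296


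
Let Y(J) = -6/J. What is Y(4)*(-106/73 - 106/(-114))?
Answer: 2173/2774 ≈ 0.78335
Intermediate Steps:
Y(4)*(-106/73 - 106/(-114)) = (-6/4)*(-106/73 - 106/(-114)) = (-6*¼)*(-106*1/73 - 106*(-1/114)) = -3*(-106/73 + 53/57)/2 = -3/2*(-2173/4161) = 2173/2774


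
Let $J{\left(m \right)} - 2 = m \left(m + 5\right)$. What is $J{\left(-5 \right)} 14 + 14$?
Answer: $42$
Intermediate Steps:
$J{\left(m \right)} = 2 + m \left(5 + m\right)$ ($J{\left(m \right)} = 2 + m \left(m + 5\right) = 2 + m \left(5 + m\right)$)
$J{\left(-5 \right)} 14 + 14 = \left(2 + \left(-5\right)^{2} + 5 \left(-5\right)\right) 14 + 14 = \left(2 + 25 - 25\right) 14 + 14 = 2 \cdot 14 + 14 = 28 + 14 = 42$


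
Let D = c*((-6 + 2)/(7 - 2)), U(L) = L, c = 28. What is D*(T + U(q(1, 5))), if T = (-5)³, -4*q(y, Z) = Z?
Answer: 2828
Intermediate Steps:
q(y, Z) = -Z/4
D = -112/5 (D = 28*((-6 + 2)/(7 - 2)) = 28*(-4/5) = 28*(-4*⅕) = 28*(-⅘) = -112/5 ≈ -22.400)
T = -125
D*(T + U(q(1, 5))) = -112*(-125 - ¼*5)/5 = -112*(-125 - 5/4)/5 = -112/5*(-505/4) = 2828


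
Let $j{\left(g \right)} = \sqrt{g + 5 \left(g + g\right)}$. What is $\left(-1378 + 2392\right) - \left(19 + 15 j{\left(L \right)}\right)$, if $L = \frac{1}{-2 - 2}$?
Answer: $995 - \frac{15 i \sqrt{11}}{2} \approx 995.0 - 24.875 i$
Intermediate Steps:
$L = - \frac{1}{4}$ ($L = \frac{1}{-4} = - \frac{1}{4} \approx -0.25$)
$j{\left(g \right)} = \sqrt{11} \sqrt{g}$ ($j{\left(g \right)} = \sqrt{g + 5 \cdot 2 g} = \sqrt{g + 10 g} = \sqrt{11 g} = \sqrt{11} \sqrt{g}$)
$\left(-1378 + 2392\right) - \left(19 + 15 j{\left(L \right)}\right) = \left(-1378 + 2392\right) - \left(19 + 15 \sqrt{11} \sqrt{- \frac{1}{4}}\right) = 1014 - \left(19 + 15 \sqrt{11} \frac{i}{2}\right) = 1014 - \left(19 + 15 \frac{i \sqrt{11}}{2}\right) = 1014 - \left(19 + \frac{15 i \sqrt{11}}{2}\right) = 995 - \frac{15 i \sqrt{11}}{2}$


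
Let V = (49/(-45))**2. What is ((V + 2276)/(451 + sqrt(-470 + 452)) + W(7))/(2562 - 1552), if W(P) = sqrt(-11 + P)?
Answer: (1826550 - 4611301*I + 12150*I*sqrt(2))/(2045250*(-451*I + 3*sqrt(2))) ≈ 0.0049988 + 0.0019332*I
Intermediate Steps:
V = 2401/2025 (V = (49*(-1/45))**2 = (-49/45)**2 = 2401/2025 ≈ 1.1857)
((V + 2276)/(451 + sqrt(-470 + 452)) + W(7))/(2562 - 1552) = ((2401/2025 + 2276)/(451 + sqrt(-470 + 452)) + sqrt(-11 + 7))/(2562 - 1552) = (4611301/(2025*(451 + sqrt(-18))) + sqrt(-4))/1010 = (4611301/(2025*(451 + 3*I*sqrt(2))) + 2*I)*(1/1010) = (2*I + 4611301/(2025*(451 + 3*I*sqrt(2))))*(1/1010) = I/505 + 4611301/(2045250*(451 + 3*I*sqrt(2)))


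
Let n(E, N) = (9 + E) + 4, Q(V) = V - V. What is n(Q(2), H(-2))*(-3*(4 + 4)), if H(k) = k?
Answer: -312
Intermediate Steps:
Q(V) = 0
n(E, N) = 13 + E
n(Q(2), H(-2))*(-3*(4 + 4)) = (13 + 0)*(-3*(4 + 4)) = 13*(-3*8) = 13*(-24) = -312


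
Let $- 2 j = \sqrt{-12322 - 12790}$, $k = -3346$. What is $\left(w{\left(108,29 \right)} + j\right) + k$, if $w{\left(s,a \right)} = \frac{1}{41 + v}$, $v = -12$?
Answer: $- \frac{97033}{29} - i \sqrt{6278} \approx -3346.0 - 79.234 i$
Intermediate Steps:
$w{\left(s,a \right)} = \frac{1}{29}$ ($w{\left(s,a \right)} = \frac{1}{41 - 12} = \frac{1}{29}$)
$j = - i \sqrt{6278}$ ($j = - \frac{\sqrt{-12322 - 12790}}{2} = - \frac{\sqrt{-25112}}{2} = - \frac{2 i \sqrt{6278}}{2} = - i \sqrt{6278} \approx - 79.234 i$)
$\left(w{\left(108,29 \right)} + j\right) + k = \left(\frac{1}{29} - i \sqrt{6278}\right) - 3346 = - \frac{97033}{29} - i \sqrt{6278}$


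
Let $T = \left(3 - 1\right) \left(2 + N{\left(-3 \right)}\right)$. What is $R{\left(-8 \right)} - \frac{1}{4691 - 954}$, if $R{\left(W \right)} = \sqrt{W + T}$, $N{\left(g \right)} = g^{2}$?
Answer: $- \frac{1}{3737} + \sqrt{14} \approx 3.7414$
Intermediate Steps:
$T = 22$ ($T = \left(3 - 1\right) \left(2 + \left(-3\right)^{2}\right) = \left(3 - 1\right) \left(2 + 9\right) = 2 \cdot 11 = 22$)
$R{\left(W \right)} = \sqrt{22 + W}$ ($R{\left(W \right)} = \sqrt{W + 22} = \sqrt{22 + W}$)
$R{\left(-8 \right)} - \frac{1}{4691 - 954} = \sqrt{22 - 8} - \frac{1}{4691 - 954} = \sqrt{14} - \frac{1}{3737} = - \frac{1}{3737} + \sqrt{14}$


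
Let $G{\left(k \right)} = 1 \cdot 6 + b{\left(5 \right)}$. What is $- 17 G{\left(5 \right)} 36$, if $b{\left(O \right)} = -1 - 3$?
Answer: $-1224$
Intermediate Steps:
$b{\left(O \right)} = -4$
$G{\left(k \right)} = 2$ ($G{\left(k \right)} = 1 \cdot 6 - 4 = 6 - 4 = 2$)
$- 17 G{\left(5 \right)} 36 = \left(-17\right) 2 \cdot 36 = \left(-34\right) 36 = -1224$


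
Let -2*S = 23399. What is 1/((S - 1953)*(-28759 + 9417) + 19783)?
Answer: 1/264086438 ≈ 3.7866e-9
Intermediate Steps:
S = -23399/2 (S = -½*23399 = -23399/2 ≈ -11700.)
1/((S - 1953)*(-28759 + 9417) + 19783) = 1/((-23399/2 - 1953)*(-28759 + 9417) + 19783) = 1/(-27305/2*(-19342) + 19783) = 1/(264066655 + 19783) = 1/264086438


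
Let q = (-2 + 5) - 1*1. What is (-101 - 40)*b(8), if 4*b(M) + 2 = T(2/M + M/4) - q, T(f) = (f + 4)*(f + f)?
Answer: -27213/32 ≈ -850.41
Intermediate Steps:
q = 2 (q = 3 - 1 = 2)
T(f) = 2*f*(4 + f) (T(f) = (4 + f)*(2*f) = 2*f*(4 + f))
b(M) = -1 + (2/M + M/4)*(4 + 2/M + M/4)/2 (b(M) = -½ + (2*(2/M + M/4)*(4 + (2/M + M/4)) - 1*2)/4 = -½ + (2*(2/M + M*(¼))*(4 + (2/M + M*(¼))) - 2)/4 = -½ + (2*(2/M + M/4)*(4 + (2/M + M/4)) - 2)/4 = -½ + (2*(2/M + M/4)*(4 + 2/M + M/4) - 2)/4 = -½ + (-2 + 2*(2/M + M/4)*(4 + 2/M + M/4))/4 = -½ + (-½ + (2/M + M/4)*(4 + 2/M + M/4)/2) = -1 + (2/M + M/4)*(4 + 2/M + M/4)/2)
(-101 - 40)*b(8) = (-101 - 40)*(-½ + (½)*8 + 2/8² + 4/8 + (1/32)*8²) = -141*(-½ + 4 + 2*(1/64) + 4*(⅛) + (1/32)*64) = -141*(-½ + 4 + 1/32 + ½ + 2) = -141*193/32 = -27213/32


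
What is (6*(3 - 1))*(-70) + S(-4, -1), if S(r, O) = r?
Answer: -844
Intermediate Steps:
(6*(3 - 1))*(-70) + S(-4, -1) = (6*(3 - 1))*(-70) - 4 = (6*2)*(-70) - 4 = 12*(-70) - 4 = -840 - 4 = -844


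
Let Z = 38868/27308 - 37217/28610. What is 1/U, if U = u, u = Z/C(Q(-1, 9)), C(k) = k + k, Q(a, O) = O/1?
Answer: 3515768460/23922911 ≈ 146.96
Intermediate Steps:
Q(a, O) = O (Q(a, O) = O*1 = O)
Z = 23922911/195320470 (Z = 38868*(1/27308) - 37217*1/28610 = 9717/6827 - 37217/28610 = 23922911/195320470 ≈ 0.12248)
C(k) = 2*k
u = 23922911/3515768460 (u = 23922911/(195320470*((2*9))) = (23922911/195320470)/18 = (23922911/195320470)*(1/18) = 23922911/3515768460 ≈ 0.0068045)
U = 23922911/3515768460 ≈ 0.0068045
1/U = 1/(23922911/3515768460) = 3515768460/23922911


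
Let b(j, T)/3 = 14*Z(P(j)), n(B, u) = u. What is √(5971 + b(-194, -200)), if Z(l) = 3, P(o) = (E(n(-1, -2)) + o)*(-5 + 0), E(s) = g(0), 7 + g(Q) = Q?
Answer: √6097 ≈ 78.083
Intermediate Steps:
g(Q) = -7 + Q
E(s) = -7 (E(s) = -7 + 0 = -7)
P(o) = 35 - 5*o (P(o) = (-7 + o)*(-5 + 0) = (-7 + o)*(-5) = 35 - 5*o)
b(j, T) = 126 (b(j, T) = 3*(14*3) = 3*42 = 126)
√(5971 + b(-194, -200)) = √(5971 + 126) = √6097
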